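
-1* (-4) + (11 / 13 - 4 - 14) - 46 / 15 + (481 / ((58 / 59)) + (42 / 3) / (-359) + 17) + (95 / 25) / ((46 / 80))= 46379769557 / 93386670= 496.64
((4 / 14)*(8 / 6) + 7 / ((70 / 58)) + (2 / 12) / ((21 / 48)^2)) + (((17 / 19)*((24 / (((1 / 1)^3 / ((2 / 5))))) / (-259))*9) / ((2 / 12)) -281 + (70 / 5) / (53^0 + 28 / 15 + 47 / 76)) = -111561948320 / 410573793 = -271.72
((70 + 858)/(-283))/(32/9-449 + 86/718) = 749592/101798213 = 0.01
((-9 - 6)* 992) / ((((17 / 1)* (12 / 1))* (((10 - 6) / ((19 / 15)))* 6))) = -589 / 153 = -3.85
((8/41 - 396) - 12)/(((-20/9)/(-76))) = -571824/41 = -13946.93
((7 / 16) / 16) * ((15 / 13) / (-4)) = -105 / 13312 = -0.01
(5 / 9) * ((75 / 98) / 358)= 125 / 105252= 0.00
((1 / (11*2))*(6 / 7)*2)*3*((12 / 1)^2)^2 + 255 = 392883 / 77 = 5102.38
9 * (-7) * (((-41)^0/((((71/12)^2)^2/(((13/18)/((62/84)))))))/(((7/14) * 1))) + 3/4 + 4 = 14650468141/3151048444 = 4.65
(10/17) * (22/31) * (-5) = -1100/527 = -2.09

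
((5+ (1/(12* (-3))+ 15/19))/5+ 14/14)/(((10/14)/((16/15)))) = 206108/64125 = 3.21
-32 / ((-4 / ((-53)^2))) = 22472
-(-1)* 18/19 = 18/19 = 0.95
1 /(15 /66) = 22 /5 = 4.40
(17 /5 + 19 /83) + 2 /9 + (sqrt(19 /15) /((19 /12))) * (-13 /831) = 14384 /3735-52 * sqrt(285) /78945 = 3.84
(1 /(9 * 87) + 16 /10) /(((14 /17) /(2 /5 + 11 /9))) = 7779829 /2466450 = 3.15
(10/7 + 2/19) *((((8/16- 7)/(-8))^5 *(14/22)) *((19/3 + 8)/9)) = 0.55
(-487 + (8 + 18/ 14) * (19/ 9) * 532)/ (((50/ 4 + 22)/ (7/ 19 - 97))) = -12168872/ 437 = -27846.39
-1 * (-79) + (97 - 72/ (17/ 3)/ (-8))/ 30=82.29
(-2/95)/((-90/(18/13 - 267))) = -1151/18525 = -0.06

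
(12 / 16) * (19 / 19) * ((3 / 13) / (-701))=-0.00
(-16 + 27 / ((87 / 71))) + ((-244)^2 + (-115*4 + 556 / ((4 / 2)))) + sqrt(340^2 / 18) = 59440.17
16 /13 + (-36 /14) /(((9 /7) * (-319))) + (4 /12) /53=819817 /659373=1.24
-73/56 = -1.30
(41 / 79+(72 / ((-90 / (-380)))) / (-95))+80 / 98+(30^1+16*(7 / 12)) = 2175617 / 58065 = 37.47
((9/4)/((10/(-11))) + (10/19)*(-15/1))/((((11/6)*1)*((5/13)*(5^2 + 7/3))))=-922077/1713800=-0.54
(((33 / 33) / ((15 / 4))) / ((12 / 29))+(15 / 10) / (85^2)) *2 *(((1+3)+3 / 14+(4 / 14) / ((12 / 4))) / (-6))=-15174497 / 16386300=-0.93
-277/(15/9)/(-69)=277/115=2.41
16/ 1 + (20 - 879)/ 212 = 2533/ 212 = 11.95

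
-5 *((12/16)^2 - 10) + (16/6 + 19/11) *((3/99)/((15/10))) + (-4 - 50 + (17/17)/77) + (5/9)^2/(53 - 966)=-611447561/91110096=-6.71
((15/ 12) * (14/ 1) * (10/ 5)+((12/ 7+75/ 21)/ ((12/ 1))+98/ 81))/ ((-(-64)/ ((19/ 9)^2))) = 30007403/ 11757312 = 2.55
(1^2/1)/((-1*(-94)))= 1/94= 0.01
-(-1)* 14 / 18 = 7 / 9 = 0.78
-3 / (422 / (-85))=255 / 422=0.60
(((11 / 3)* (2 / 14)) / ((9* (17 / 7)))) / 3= 0.01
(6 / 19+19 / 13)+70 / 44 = 18303 / 5434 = 3.37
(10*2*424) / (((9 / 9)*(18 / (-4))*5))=-3392 / 9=-376.89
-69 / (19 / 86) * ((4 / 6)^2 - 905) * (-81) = -434778246 / 19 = -22883065.58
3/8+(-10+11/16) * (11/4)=-1615/64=-25.23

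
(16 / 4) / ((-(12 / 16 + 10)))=-16 / 43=-0.37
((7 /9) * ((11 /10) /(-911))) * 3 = -77 /27330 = -0.00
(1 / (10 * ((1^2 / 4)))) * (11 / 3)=1.47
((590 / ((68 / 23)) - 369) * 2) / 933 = -5761 / 15861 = -0.36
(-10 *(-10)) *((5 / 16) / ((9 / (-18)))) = -125 / 2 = -62.50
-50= -50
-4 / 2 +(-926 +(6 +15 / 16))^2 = 216236513 / 256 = 844673.88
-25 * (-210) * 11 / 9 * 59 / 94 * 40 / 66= 1032500 / 423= 2440.90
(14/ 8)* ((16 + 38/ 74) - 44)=-7119/ 148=-48.10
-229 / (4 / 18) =-2061 / 2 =-1030.50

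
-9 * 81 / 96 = -243 / 32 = -7.59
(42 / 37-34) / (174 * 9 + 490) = -152 / 9509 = -0.02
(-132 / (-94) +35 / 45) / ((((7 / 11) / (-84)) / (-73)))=2964676 / 141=21026.07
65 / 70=13 / 14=0.93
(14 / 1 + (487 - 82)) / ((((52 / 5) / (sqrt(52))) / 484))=506990 * sqrt(13) / 13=140613.73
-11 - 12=-23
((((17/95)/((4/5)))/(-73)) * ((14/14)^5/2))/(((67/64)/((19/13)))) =-136/63583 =-0.00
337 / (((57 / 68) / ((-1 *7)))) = -160412 / 57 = -2814.25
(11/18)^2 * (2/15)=121/2430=0.05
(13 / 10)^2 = 169 / 100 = 1.69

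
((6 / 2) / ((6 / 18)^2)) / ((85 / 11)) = 297 / 85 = 3.49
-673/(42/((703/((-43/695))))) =328817705/1806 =182069.60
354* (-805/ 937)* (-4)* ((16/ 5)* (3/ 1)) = 10942848/ 937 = 11678.60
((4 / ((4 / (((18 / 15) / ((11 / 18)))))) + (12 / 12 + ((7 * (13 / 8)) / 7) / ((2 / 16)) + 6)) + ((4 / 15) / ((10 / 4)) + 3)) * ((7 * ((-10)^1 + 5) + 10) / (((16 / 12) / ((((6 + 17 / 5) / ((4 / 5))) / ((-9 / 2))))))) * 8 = 972101 / 99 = 9819.20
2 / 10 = 1 / 5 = 0.20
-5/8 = -0.62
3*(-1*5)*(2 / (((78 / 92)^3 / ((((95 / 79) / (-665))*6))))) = 1946720 / 3644823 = 0.53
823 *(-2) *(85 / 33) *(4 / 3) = -559640 / 99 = -5652.93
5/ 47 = 0.11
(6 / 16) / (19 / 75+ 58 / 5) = 0.03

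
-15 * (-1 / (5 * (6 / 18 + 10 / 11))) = 99 / 41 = 2.41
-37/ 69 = -0.54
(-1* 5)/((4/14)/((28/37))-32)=490/3099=0.16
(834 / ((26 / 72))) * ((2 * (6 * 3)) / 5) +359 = 16987.68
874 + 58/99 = 874.59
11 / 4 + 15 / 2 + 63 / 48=185 / 16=11.56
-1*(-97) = 97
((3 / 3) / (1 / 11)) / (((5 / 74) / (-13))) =-10582 / 5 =-2116.40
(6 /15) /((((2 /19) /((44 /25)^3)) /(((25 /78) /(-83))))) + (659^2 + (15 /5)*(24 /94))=206472441937219 /475434375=434281.69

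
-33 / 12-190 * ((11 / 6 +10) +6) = -40693 / 12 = -3391.08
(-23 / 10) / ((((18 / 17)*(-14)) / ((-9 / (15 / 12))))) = -391 / 350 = -1.12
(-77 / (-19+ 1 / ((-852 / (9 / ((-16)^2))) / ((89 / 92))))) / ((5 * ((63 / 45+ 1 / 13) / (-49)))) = -10252418176 / 381260577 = -26.89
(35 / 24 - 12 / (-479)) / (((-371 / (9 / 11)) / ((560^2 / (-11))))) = 286490400 / 3071827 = 93.26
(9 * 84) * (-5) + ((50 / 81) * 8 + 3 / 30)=-3057719 / 810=-3774.96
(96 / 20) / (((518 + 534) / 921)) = 5526 / 1315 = 4.20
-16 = -16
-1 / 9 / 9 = -1 / 81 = -0.01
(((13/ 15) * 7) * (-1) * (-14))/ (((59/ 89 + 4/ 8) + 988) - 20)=226772/ 2587665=0.09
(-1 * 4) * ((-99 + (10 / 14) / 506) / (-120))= -350653 / 106260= -3.30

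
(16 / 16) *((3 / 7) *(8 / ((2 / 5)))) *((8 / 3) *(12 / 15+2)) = 64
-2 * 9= -18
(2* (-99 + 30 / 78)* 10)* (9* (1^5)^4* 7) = -1615320 / 13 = -124255.38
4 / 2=2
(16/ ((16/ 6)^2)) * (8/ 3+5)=69/ 4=17.25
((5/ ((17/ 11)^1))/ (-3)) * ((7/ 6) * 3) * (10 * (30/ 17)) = -19250/ 289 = -66.61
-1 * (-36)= 36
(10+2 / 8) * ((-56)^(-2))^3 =41 / 123363917824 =0.00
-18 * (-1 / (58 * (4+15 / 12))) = 12 / 203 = 0.06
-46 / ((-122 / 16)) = 368 / 61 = 6.03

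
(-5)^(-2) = 1/ 25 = 0.04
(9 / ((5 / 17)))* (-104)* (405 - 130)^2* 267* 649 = -41703846327000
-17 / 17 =-1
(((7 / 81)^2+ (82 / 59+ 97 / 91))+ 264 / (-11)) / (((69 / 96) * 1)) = -24276939200 / 810198207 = -29.96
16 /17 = 0.94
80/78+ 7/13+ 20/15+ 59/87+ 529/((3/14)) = 2796106/1131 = 2472.24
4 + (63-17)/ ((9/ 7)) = 358/ 9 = 39.78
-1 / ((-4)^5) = 1 / 1024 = 0.00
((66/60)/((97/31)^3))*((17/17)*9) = 2949309/9126730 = 0.32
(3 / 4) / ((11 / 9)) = 27 / 44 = 0.61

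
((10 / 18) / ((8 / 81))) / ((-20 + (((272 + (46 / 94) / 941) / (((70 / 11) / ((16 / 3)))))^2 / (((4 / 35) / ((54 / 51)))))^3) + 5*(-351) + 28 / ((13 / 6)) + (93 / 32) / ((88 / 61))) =36068809284750171042077401056363603860000 / 715620599832217602858161946133255166377404562013995306519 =0.00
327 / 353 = 0.93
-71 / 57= -1.25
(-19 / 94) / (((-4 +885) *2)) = -19 / 165628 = -0.00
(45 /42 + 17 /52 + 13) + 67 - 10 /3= 85247 /1092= 78.07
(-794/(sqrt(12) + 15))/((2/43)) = -85355/71 + 34142 * sqrt(3)/213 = -924.55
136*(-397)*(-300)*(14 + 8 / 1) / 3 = 118782400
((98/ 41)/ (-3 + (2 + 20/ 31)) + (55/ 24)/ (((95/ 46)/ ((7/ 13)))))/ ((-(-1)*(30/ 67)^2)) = -36836334479/ 1203087600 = -30.62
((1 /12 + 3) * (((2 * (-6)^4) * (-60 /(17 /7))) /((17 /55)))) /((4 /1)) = -46153800 /289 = -159701.73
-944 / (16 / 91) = -5369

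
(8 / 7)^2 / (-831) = -64 / 40719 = -0.00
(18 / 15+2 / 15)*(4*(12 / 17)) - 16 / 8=30 / 17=1.76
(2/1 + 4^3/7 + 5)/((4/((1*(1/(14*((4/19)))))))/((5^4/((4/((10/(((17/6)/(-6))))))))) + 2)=60384375/7467922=8.09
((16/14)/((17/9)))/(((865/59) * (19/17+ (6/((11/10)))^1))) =46728/7441595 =0.01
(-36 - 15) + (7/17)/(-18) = -15613/306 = -51.02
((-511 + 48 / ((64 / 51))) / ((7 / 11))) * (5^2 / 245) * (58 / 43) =-102.25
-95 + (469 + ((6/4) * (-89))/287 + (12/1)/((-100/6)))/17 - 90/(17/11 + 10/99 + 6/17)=-18469219311/164178350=-112.49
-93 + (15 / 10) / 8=-1485 / 16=-92.81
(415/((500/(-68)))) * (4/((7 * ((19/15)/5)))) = -16932/133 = -127.31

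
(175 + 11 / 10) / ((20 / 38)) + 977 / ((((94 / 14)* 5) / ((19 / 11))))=19897123 / 51700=384.86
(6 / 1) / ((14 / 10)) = 30 / 7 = 4.29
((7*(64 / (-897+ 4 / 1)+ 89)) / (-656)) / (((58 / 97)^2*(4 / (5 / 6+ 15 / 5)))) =-2.54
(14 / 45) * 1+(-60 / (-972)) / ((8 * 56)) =0.31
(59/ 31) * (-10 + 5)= -295/ 31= -9.52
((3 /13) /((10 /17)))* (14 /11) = 357 /715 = 0.50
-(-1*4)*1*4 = 16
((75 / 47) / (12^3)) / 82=25 / 2219904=0.00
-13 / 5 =-2.60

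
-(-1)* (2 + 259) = 261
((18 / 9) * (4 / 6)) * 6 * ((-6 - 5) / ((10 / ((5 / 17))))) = -44 / 17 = -2.59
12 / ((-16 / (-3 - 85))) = 66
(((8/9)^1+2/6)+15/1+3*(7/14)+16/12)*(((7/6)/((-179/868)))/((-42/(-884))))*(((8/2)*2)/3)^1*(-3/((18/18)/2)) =526376032/14499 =36304.30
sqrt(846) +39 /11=39 /11 +3 * sqrt(94)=32.63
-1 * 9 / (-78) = 3 / 26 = 0.12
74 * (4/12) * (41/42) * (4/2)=3034/63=48.16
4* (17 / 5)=68 / 5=13.60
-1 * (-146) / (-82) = -73 / 41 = -1.78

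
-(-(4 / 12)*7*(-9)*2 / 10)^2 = -441 / 25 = -17.64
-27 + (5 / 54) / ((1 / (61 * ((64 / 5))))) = 1223 / 27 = 45.30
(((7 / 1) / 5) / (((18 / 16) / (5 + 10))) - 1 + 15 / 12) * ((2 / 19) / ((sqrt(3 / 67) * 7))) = 227 * sqrt(201) / 2394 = 1.34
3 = 3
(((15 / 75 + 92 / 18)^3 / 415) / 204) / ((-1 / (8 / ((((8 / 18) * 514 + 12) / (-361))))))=4928342759 / 231867866250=0.02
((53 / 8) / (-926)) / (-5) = 53 / 37040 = 0.00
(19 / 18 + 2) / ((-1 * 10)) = -11 / 36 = -0.31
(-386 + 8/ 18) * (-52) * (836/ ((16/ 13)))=122563870/ 9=13618207.78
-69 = -69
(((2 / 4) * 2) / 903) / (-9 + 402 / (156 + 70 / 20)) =-319 / 1866501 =-0.00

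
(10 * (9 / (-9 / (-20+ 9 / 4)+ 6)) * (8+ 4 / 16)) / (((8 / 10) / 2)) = 15975 / 56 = 285.27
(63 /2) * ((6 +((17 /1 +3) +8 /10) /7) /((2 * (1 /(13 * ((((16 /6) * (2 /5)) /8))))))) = 244.92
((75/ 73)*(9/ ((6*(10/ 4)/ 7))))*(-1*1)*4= -1260/ 73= -17.26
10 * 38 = 380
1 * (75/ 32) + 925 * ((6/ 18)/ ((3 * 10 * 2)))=2155/ 288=7.48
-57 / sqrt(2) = -57*sqrt(2) / 2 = -40.31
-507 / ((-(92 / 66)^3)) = 18220059 / 97336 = 187.19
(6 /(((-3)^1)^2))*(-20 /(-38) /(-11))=-20 /627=-0.03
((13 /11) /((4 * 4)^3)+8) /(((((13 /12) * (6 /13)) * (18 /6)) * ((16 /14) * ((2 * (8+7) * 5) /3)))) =2523227 /27033600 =0.09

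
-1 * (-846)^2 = -715716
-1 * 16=-16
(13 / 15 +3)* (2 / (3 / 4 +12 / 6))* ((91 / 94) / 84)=754 / 23265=0.03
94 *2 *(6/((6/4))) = 752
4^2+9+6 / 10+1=133 / 5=26.60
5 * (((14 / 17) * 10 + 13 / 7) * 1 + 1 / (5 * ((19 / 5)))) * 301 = 4931670 / 323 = 15268.33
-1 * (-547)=547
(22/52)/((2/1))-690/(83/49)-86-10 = -2171543/4316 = -503.14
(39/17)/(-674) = -39/11458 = -0.00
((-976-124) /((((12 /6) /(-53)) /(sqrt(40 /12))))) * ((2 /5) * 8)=93280 * sqrt(30) /3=170305.20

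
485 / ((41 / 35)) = 16975 / 41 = 414.02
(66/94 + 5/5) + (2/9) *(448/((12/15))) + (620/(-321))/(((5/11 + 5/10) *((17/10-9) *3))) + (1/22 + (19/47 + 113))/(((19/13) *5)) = 20557841554889/145014886170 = 141.76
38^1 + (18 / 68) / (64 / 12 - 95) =347521 / 9146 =38.00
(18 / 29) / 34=0.02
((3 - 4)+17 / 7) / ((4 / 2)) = 0.71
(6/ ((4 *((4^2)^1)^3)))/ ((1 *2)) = 3/ 16384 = 0.00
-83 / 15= -5.53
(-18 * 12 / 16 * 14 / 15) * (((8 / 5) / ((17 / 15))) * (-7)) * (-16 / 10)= -84672 / 425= -199.23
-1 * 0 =0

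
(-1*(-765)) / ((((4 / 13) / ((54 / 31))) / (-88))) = -11814660 / 31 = -381118.06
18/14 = 9/7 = 1.29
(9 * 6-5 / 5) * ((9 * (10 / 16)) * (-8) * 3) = -7155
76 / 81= 0.94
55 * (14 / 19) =40.53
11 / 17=0.65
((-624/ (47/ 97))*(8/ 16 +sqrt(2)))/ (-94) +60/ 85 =26.93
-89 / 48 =-1.85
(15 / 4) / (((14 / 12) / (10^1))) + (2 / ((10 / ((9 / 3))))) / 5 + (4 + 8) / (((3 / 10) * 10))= 6346 / 175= 36.26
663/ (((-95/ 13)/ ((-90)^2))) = -13962780/ 19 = -734883.16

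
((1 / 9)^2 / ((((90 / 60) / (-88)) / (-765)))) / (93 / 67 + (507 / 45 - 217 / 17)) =-85197200 / 16911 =-5037.98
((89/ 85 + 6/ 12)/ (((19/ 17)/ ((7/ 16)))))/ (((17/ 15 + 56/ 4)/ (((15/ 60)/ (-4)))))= -5523/ 2208256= -0.00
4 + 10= 14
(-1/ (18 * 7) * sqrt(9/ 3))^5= -sqrt(3)/ 3528663264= -0.00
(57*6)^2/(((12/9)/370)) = 32457510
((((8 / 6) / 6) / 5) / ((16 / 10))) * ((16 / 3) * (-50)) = -200 / 27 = -7.41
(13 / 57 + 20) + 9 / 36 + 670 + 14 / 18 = 472819 / 684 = 691.26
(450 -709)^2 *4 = 268324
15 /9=5 /3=1.67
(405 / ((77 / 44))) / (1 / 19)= 30780 / 7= 4397.14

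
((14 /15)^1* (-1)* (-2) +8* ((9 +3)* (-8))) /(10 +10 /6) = -11492 /175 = -65.67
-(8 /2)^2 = -16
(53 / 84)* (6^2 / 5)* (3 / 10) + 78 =27777 / 350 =79.36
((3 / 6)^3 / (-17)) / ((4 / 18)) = -9 / 272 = -0.03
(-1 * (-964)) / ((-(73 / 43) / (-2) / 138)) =11440752 / 73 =156722.63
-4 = -4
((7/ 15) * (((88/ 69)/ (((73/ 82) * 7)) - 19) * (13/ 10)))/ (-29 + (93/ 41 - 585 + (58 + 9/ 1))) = 5434181/ 259606980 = 0.02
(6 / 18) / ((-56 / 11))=-11 / 168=-0.07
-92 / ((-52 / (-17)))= -391 / 13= -30.08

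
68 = 68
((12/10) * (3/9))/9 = 2/45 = 0.04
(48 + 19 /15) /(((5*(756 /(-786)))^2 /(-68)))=-215593643 /1488375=-144.85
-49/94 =-0.52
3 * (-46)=-138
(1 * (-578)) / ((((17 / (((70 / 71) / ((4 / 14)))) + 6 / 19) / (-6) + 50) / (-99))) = 1598210460 / 1372097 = 1164.79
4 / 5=0.80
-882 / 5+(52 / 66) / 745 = -4336768 / 24585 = -176.40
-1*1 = -1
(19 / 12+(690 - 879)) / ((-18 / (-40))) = -11245 / 27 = -416.48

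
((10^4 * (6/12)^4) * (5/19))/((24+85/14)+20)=43750/13319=3.28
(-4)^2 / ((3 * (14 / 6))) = 16 / 7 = 2.29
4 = 4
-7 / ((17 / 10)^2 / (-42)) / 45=1960 / 867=2.26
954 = 954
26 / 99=0.26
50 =50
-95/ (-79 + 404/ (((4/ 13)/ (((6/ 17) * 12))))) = -1615/ 93193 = -0.02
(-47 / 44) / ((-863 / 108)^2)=-137052 / 8192459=-0.02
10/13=0.77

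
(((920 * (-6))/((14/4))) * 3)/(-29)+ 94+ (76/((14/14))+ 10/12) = 406795/1218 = 333.99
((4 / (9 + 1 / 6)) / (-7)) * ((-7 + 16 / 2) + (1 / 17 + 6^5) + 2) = -453408 / 935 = -484.93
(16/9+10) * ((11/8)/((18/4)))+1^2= 745/162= 4.60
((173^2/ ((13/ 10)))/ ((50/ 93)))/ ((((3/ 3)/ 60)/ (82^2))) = 224586737136/ 13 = 17275902856.62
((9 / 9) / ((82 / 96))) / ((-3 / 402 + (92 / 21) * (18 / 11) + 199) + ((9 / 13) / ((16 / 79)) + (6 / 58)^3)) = 1256215344384 / 224883759294613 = 0.01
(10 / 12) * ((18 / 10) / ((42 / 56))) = 2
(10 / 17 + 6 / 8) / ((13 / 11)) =1.13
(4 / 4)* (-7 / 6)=-7 / 6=-1.17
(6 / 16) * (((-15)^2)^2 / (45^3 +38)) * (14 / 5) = 212625 / 364652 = 0.58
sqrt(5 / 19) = sqrt(95) / 19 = 0.51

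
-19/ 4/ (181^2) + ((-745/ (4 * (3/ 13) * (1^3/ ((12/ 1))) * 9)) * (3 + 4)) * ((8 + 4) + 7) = -168798431791/ 1179396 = -143122.78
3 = 3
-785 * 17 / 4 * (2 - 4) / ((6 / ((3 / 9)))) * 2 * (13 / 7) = 173485 / 126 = 1376.87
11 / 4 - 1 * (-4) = 27 / 4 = 6.75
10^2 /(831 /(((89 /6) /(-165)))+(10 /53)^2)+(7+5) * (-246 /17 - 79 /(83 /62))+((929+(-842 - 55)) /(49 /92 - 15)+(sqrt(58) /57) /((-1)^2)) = -383663652840246602 /434001623619971+sqrt(58) /57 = -883.88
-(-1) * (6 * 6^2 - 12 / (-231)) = 16636 / 77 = 216.05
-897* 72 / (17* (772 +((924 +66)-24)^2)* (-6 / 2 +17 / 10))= 6210 / 1984597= 0.00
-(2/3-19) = 55/3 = 18.33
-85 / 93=-0.91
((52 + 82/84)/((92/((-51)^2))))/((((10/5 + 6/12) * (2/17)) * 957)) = 2186285/410872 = 5.32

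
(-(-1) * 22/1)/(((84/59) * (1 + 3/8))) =236/21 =11.24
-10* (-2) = 20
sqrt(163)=12.77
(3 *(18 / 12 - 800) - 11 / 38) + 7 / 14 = -91021 / 38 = -2395.29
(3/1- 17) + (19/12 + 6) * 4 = 49/3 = 16.33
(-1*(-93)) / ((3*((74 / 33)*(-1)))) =-1023 / 74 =-13.82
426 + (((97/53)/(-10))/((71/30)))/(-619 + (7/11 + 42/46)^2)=426.00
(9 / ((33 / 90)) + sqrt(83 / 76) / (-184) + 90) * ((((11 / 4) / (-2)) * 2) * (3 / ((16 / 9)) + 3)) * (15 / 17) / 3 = -118125 / 272 + 4125 * sqrt(1577) / 7607296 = -434.26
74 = 74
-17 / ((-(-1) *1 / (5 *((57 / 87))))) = -1615 / 29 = -55.69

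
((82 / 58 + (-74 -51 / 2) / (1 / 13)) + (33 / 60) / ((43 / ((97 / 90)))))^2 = 8411077425105663049 / 5038229160000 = 1669451.14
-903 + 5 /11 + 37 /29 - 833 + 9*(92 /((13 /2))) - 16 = -6730104 /4147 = -1622.88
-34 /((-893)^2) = -34 /797449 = -0.00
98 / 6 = 49 / 3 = 16.33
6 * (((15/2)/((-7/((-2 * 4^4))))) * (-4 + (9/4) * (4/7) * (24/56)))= -3893760/343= -11352.07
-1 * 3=-3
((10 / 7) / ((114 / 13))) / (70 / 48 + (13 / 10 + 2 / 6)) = 2600 / 49343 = 0.05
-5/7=-0.71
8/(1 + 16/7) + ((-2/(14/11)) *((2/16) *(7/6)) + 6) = 9059/1104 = 8.21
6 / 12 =1 / 2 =0.50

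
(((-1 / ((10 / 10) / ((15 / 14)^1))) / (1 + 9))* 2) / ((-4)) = 3 / 56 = 0.05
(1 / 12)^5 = 1 / 248832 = 0.00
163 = 163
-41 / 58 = -0.71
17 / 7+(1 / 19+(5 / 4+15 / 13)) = 33785 / 6916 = 4.89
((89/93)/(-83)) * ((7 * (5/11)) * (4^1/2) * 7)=-43610/84909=-0.51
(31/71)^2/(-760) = -961/3831160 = -0.00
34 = 34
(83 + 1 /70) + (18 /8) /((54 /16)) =17573 /210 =83.68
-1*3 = -3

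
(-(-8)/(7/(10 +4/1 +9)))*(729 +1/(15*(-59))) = 118710176/6195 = 19162.26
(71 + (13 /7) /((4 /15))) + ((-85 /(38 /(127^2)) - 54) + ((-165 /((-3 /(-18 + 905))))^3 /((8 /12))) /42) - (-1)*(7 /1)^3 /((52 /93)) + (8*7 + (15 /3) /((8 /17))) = 8193846676885665 /1976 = 4146683540934.04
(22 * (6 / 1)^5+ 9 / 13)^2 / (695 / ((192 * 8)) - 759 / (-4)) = 153866905.33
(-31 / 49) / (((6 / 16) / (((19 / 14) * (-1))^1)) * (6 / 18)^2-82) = 7068 / 916447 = 0.01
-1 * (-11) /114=11 /114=0.10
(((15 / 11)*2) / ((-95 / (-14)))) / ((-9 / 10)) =-280 / 627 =-0.45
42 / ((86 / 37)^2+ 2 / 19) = 7.63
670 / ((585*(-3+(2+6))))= 134 / 585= 0.23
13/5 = 2.60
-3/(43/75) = -225/43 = -5.23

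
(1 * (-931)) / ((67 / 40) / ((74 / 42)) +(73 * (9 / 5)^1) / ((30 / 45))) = -275576 / 58623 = -4.70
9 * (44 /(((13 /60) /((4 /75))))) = 6336 /65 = 97.48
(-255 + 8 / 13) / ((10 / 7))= -23149 / 130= -178.07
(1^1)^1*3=3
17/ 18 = 0.94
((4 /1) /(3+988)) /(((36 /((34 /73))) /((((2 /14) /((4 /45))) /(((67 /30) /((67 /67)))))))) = 0.00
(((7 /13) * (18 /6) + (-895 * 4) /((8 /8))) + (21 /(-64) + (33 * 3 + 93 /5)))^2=11979301.40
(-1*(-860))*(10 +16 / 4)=12040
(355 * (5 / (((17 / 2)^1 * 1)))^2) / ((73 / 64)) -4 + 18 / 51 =104.05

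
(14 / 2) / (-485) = -7 / 485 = -0.01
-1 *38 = -38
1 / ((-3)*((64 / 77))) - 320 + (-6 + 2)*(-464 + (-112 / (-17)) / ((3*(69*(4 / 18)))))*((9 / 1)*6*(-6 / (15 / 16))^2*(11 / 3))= 28240851268573 / 1876800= 15047341.90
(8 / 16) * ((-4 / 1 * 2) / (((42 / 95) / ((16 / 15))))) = -608 / 63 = -9.65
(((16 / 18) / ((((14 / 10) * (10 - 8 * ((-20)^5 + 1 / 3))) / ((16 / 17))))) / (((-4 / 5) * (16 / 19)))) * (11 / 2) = -5225 / 27417607854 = -0.00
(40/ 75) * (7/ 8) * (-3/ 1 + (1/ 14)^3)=-8231/ 5880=-1.40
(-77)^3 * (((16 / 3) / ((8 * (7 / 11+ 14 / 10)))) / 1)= -3587045 / 24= -149460.21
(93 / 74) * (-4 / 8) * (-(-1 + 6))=465 / 148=3.14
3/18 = 1/6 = 0.17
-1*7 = -7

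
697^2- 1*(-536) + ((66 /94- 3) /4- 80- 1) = 22854381 /47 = 486263.43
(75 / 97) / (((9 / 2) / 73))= 3650 / 291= 12.54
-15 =-15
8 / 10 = 4 / 5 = 0.80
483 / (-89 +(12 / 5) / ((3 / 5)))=-483 / 85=-5.68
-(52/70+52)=-52.74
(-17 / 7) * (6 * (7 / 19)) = -102 / 19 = -5.37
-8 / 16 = -1 / 2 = -0.50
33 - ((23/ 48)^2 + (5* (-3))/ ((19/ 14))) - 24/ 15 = 9241777/ 218880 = 42.22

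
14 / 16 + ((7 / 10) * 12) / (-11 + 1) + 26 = 26.04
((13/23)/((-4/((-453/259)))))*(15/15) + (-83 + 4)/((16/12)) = -351480/5957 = -59.00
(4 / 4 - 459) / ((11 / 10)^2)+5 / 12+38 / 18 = -1637789 / 4356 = -375.98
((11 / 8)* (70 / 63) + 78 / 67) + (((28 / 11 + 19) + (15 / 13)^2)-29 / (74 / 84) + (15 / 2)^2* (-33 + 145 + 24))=1267950736307 / 165904596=7642.65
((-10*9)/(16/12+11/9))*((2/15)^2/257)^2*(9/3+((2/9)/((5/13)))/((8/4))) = -4736/8545089375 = -0.00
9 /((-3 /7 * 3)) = -7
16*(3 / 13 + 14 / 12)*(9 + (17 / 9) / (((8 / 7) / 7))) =161429 / 351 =459.91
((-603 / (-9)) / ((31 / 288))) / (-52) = -4824 / 403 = -11.97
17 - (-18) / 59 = 1021 / 59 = 17.31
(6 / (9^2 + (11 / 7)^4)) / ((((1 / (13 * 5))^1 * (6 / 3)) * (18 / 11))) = 1716715 / 1254732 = 1.37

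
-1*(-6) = 6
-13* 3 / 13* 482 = -1446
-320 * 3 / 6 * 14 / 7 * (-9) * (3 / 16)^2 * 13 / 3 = 1755 / 4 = 438.75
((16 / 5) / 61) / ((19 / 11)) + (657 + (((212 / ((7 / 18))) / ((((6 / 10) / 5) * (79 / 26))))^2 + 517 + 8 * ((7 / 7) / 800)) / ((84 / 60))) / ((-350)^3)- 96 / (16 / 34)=-434020967175068854711 / 2127481867577500000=-204.01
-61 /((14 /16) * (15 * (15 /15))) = -488 /105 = -4.65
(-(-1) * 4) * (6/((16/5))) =15/2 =7.50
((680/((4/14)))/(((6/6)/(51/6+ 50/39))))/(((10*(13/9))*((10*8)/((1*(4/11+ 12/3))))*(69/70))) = 3813474/42757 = 89.19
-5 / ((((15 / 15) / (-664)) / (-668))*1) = -2217760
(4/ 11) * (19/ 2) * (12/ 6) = 76/ 11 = 6.91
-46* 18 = -828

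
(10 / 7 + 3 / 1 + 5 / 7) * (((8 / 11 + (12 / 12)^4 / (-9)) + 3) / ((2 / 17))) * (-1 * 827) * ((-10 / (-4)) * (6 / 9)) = -50331220 / 231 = -217884.07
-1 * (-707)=707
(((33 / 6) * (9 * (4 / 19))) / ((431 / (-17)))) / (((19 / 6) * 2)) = -10098 / 155591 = -0.06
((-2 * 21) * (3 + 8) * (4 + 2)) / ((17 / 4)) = -11088 / 17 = -652.24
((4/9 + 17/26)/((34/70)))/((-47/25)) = -224875/186966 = -1.20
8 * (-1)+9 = 1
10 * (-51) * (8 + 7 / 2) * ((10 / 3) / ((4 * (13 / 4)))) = -19550 / 13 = -1503.85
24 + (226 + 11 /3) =761 /3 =253.67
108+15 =123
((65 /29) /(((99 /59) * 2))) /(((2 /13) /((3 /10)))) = 9971 /7656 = 1.30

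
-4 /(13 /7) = -2.15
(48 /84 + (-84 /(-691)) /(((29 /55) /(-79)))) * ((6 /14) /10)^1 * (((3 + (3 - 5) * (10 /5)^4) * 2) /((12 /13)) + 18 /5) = 1099387252 /24547775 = 44.79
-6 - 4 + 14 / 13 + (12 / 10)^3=-11692 / 1625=-7.20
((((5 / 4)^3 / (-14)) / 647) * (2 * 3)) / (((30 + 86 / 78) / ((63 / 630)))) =-2925 / 703190656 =-0.00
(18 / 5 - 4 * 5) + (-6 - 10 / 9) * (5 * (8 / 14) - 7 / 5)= -562 / 21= -26.76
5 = 5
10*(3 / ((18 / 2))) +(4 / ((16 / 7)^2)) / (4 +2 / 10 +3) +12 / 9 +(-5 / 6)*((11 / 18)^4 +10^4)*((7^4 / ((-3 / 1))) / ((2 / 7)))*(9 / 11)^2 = 15626565.69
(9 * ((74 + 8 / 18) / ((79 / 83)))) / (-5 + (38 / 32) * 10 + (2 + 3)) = 88976 / 1501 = 59.28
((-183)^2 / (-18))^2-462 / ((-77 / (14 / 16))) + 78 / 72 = 41537599 / 12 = 3461466.58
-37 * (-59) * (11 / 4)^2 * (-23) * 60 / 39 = -30376445 / 52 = -584162.40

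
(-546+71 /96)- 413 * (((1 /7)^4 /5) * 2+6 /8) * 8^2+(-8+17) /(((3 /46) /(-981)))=-25642953947 /164640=-155751.66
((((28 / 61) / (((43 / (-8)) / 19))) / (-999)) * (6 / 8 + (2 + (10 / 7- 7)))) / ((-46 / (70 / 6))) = 210140 / 180806013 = 0.00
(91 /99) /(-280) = -13 /3960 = -0.00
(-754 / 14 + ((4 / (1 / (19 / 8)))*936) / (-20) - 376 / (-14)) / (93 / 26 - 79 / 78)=-45981 / 250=-183.92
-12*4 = -48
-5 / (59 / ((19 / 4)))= -95 / 236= -0.40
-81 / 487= -0.17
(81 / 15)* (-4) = -108 / 5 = -21.60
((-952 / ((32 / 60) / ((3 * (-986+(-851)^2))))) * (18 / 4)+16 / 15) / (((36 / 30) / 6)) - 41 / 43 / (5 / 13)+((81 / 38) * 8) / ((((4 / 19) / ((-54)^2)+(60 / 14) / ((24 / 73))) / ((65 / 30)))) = -568297214950881997889 / 6521779470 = -87138367306.81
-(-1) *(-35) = -35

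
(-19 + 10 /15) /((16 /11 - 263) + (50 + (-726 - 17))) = 121 /6300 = 0.02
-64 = -64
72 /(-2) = -36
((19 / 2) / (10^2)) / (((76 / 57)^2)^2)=1539 / 51200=0.03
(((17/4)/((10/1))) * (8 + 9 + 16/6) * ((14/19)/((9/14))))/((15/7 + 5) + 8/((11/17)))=3784319/7705260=0.49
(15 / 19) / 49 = 15 / 931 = 0.02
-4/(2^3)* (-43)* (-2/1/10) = -43/10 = -4.30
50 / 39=1.28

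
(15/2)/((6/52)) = 65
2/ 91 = 0.02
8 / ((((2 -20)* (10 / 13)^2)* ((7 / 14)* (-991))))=338 / 222975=0.00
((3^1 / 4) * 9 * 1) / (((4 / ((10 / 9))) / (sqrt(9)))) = 45 / 8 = 5.62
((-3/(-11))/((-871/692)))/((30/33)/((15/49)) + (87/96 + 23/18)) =-597888/14220817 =-0.04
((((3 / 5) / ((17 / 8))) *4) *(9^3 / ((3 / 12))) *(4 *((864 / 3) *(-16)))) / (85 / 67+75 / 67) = -10803290112 / 425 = -25419506.15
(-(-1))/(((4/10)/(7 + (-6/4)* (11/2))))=-25/8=-3.12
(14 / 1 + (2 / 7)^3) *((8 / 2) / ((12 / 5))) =24050 / 1029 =23.37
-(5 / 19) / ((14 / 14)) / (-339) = 5 / 6441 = 0.00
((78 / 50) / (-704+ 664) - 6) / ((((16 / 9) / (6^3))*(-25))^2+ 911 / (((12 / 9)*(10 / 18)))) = -356596911 / 72623912650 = -0.00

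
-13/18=-0.72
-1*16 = -16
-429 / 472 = -0.91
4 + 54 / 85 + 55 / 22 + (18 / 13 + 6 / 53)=1011197 / 117130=8.63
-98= -98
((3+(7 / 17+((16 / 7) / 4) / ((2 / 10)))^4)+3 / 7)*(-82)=-1934018372866 / 200533921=-9644.35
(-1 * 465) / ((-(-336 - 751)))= -465 / 1087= -0.43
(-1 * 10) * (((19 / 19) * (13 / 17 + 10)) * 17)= -1830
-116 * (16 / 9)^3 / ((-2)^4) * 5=-148480 / 729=-203.68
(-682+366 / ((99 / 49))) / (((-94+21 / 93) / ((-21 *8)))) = -28692608 / 31977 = -897.29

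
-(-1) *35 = 35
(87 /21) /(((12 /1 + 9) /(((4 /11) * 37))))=4292 /1617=2.65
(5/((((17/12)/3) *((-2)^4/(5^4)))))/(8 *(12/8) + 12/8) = 3125/102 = 30.64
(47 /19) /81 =47 /1539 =0.03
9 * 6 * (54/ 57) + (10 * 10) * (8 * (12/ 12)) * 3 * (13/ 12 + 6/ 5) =105092/ 19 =5531.16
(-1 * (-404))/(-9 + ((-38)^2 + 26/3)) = 1212/4331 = 0.28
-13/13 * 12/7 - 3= -33/7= -4.71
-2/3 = -0.67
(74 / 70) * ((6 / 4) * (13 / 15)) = 481 / 350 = 1.37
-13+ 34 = 21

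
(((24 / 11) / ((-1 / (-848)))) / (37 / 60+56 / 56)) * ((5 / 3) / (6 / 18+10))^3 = 152640000 / 31786997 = 4.80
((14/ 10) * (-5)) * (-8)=56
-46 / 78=-23 / 39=-0.59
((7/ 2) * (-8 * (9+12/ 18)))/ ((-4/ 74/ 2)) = 30044/ 3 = 10014.67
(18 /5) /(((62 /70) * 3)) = 42 /31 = 1.35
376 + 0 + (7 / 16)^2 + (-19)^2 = 188721 / 256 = 737.19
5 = 5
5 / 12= 0.42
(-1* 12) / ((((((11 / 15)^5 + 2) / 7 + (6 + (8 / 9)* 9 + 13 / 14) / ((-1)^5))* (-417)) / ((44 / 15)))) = -124740000 / 21593618447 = -0.01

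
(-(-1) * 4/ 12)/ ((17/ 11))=11/ 51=0.22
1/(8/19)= 19/8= 2.38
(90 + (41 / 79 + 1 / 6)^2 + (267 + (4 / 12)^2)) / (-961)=-80339921 / 215913636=-0.37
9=9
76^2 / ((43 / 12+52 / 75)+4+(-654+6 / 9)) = -1732800 / 193517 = -8.95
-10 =-10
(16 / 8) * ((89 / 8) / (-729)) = -89 / 2916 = -0.03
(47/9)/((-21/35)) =-235/27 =-8.70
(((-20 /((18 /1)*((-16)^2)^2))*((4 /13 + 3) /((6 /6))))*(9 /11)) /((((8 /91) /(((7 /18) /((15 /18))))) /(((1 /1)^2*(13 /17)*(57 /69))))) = -520429 /3382444032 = -0.00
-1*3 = -3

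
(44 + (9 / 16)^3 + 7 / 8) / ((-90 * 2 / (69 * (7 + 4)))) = -46687861 / 245760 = -189.97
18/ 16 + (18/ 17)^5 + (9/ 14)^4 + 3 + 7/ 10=1725430219927/ 272726132560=6.33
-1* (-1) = 1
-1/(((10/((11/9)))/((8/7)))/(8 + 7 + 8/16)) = -682/315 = -2.17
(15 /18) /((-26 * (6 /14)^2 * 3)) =-245 /4212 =-0.06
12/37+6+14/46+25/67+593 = 600.00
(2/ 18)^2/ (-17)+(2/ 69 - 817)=-25874312/ 31671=-816.97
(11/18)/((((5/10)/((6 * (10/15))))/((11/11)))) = 44/9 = 4.89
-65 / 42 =-1.55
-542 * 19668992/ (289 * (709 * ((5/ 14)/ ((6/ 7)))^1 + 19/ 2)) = -127927123968/ 1057451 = -120976.88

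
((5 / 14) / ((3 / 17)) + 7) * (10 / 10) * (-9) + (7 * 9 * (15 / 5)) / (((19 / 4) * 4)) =-18957 / 266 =-71.27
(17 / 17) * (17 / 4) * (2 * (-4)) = -34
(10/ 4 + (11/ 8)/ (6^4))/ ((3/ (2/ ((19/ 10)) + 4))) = 25931/ 6156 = 4.21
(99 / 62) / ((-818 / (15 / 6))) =-495 / 101432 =-0.00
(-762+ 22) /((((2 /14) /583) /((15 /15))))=-3019940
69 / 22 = 3.14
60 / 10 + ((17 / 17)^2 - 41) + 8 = -26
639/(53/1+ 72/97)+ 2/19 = 1188103/99047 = 12.00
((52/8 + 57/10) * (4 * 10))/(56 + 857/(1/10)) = 244/4313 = 0.06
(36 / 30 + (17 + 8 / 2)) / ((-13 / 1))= -111 / 65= -1.71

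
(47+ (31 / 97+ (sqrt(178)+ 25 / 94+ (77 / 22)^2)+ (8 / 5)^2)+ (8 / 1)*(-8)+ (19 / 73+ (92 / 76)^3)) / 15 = 0.92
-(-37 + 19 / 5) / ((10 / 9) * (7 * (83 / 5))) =9 / 35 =0.26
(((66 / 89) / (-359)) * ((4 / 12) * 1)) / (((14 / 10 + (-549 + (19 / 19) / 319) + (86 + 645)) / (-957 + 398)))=9807655 / 4673281064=0.00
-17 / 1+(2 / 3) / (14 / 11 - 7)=-3235 / 189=-17.12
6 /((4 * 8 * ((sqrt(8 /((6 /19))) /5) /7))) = 105 * sqrt(57) /608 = 1.30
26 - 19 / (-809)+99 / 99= 21862 / 809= 27.02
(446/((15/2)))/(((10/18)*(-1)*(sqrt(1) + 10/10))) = -1338/25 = -53.52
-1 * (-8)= 8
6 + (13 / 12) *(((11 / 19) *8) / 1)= 11.02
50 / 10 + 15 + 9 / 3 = 23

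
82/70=41/35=1.17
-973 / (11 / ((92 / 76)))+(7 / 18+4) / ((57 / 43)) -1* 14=-1329103 / 11286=-117.77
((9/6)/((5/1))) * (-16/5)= -24/25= -0.96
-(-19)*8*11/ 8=209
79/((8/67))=5293/8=661.62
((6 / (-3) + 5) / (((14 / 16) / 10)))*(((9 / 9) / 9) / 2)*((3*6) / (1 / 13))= 3120 / 7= 445.71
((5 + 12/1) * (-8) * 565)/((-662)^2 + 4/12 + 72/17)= -3918840/22350677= -0.18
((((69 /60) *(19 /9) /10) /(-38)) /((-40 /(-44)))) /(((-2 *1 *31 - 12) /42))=1771 /444000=0.00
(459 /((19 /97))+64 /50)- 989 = 643908 /475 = 1355.60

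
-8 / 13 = -0.62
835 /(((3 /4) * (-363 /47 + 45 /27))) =-78490 /427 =-183.82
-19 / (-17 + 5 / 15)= 57 / 50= 1.14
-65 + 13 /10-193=-2567 /10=-256.70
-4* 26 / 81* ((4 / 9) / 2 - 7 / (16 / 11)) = 8593 / 1458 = 5.89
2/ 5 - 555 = -2773/ 5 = -554.60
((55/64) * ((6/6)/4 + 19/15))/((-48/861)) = -287287/12288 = -23.38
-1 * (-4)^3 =64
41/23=1.78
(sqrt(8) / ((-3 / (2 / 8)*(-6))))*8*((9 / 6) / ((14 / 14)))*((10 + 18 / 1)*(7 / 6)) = 98*sqrt(2) / 9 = 15.40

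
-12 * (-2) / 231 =8 / 77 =0.10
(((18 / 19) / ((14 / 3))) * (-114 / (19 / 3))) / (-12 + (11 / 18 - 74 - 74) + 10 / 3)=8748 / 373597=0.02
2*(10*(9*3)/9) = 60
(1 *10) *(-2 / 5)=-4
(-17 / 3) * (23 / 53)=-391 / 159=-2.46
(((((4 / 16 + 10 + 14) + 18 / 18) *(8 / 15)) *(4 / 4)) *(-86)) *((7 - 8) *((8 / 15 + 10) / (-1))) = -2744776 / 225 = -12199.00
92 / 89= 1.03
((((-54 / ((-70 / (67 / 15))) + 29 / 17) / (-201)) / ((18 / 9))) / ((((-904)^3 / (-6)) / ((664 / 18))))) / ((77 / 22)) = -636029 / 579812576162400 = -0.00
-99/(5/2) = -198/5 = -39.60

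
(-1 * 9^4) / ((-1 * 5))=6561 / 5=1312.20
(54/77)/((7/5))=0.50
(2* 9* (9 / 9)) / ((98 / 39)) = 351 / 49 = 7.16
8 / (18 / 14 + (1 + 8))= 7 / 9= 0.78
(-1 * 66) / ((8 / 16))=-132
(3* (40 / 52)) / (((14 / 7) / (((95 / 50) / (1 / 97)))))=5529 / 26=212.65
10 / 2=5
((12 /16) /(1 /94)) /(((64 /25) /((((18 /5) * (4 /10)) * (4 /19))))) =1269 /152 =8.35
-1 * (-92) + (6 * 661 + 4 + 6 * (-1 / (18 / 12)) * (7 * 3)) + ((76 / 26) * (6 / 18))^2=6051982 / 1521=3978.95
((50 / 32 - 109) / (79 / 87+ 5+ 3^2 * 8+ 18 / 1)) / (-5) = 0.22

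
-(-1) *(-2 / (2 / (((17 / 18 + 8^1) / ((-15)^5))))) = 161 / 13668750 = 0.00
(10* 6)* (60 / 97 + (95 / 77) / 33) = 3233500 / 82159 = 39.36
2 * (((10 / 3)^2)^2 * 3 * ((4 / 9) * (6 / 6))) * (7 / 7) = 80000 / 243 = 329.22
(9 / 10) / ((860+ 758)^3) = 9 / 42358010320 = 0.00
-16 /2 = -8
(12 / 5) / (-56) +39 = 38.96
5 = 5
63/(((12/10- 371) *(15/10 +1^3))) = -126/1849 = -0.07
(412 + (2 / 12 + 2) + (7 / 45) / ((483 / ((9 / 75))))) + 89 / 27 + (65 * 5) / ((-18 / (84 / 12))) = 291.07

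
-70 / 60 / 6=-7 / 36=-0.19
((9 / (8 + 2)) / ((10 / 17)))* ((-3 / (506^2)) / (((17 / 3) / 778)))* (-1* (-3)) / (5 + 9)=-94527 / 179225200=-0.00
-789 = -789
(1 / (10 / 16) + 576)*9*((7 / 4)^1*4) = 181944 / 5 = 36388.80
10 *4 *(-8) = -320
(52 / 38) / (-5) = -26 / 95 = -0.27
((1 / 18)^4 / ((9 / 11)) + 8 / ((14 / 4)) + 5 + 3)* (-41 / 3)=-2789005525 / 19840464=-140.57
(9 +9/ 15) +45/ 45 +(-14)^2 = 1033/ 5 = 206.60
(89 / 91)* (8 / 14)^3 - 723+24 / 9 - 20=-740.15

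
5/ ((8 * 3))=5/ 24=0.21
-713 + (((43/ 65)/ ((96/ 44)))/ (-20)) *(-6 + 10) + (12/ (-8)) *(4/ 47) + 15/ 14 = -1827434317/ 2566200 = -712.12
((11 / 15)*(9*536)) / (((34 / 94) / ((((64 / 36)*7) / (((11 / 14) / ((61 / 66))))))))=143170.79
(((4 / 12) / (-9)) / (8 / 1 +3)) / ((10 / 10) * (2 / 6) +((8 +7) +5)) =-1 / 6039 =-0.00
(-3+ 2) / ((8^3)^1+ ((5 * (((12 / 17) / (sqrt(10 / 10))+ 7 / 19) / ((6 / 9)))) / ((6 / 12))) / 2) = -646 / 335957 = -0.00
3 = 3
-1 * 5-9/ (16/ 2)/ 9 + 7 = 15/ 8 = 1.88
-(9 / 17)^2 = -81 / 289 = -0.28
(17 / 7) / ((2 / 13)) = 221 / 14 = 15.79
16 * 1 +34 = 50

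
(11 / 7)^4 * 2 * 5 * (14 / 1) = 292820 / 343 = 853.70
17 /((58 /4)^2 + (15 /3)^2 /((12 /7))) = 0.08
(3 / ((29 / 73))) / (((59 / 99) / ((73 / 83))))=11.14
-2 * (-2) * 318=1272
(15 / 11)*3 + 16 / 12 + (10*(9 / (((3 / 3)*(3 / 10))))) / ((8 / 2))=2654 / 33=80.42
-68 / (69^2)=-68 / 4761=-0.01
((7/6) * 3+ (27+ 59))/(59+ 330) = 179/778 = 0.23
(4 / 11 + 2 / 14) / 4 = 0.13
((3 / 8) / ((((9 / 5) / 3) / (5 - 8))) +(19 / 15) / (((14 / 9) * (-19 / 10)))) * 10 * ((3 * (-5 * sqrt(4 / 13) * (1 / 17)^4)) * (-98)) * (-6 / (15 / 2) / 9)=6020 * sqrt(13) / 1085773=0.02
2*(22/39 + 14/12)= 45/13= 3.46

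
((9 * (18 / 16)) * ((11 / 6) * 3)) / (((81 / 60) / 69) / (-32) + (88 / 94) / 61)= 2350137240 / 621877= 3779.10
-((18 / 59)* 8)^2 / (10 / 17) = -176256 / 17405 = -10.13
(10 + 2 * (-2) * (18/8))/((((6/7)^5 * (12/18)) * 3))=16807/15552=1.08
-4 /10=-2 /5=-0.40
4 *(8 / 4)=8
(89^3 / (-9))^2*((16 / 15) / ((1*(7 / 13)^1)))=103372108519888 / 8505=12154274958.25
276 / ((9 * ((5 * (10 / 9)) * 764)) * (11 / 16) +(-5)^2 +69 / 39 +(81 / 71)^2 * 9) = 36174216 / 3447164635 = 0.01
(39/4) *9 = 351/4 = 87.75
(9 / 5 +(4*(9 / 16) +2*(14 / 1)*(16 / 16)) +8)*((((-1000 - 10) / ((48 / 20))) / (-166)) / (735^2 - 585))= 0.00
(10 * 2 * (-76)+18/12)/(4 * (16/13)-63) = 39481/1510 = 26.15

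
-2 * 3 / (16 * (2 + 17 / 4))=-3 / 50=-0.06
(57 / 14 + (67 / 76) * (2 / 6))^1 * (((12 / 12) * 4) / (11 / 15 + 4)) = 34835 / 9443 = 3.69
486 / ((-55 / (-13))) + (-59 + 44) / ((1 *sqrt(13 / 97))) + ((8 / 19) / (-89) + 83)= 18402713 / 93005 - 15 *sqrt(1261) / 13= 156.89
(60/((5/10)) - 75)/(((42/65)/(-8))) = -3900/7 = -557.14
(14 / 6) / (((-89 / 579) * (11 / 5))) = -6755 / 979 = -6.90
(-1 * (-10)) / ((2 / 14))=70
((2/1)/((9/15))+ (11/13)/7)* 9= 2829/91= 31.09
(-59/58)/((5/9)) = -531/290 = -1.83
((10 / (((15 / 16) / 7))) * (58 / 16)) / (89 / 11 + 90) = 8932 / 3237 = 2.76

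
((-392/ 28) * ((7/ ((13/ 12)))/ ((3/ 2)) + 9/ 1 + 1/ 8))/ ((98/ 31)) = -43307/ 728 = -59.49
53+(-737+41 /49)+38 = -31613 /49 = -645.16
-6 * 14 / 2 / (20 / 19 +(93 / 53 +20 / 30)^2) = -20174238 / 3321895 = -6.07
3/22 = 0.14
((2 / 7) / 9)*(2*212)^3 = 152450048 / 63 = 2419842.03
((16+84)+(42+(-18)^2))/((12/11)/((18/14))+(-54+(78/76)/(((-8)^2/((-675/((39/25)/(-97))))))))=0.75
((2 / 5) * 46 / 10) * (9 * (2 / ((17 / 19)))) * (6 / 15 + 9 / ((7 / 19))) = 13671108 / 14875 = 919.07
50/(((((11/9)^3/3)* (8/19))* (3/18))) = 3116475/2662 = 1170.73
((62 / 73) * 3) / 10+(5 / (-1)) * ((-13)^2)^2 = -52123732 / 365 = -142804.75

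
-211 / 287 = -0.74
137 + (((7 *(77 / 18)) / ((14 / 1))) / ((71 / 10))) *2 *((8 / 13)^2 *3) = 4956229 / 35997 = 137.68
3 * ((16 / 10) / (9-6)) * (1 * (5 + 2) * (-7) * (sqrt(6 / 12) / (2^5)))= -1.73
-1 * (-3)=3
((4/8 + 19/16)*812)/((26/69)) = 378189/104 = 3636.43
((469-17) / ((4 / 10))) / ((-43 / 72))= -81360 / 43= -1892.09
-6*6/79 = -36/79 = -0.46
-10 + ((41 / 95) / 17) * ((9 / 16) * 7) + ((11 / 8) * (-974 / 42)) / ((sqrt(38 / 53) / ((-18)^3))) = -255817 / 25840 + 1301751 * sqrt(2014) / 266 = 219612.19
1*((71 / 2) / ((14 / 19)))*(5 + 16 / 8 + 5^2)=10792 / 7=1541.71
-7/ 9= -0.78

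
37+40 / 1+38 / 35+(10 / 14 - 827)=-3741 / 5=-748.20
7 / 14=1 / 2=0.50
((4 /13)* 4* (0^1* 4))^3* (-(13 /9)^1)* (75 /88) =0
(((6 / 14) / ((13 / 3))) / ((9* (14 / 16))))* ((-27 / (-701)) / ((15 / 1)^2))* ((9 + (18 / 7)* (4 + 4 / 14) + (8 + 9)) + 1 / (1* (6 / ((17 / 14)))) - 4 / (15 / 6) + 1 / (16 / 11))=427009 / 5470078250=0.00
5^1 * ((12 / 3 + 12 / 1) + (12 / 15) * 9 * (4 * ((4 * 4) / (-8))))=-208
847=847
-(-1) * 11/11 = 1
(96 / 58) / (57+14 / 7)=48 / 1711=0.03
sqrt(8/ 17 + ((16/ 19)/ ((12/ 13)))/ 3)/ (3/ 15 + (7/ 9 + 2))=15 * sqrt(181849)/ 21641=0.30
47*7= 329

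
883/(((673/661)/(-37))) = -21595531/673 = -32088.46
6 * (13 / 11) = 78 / 11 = 7.09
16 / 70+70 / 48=1417 / 840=1.69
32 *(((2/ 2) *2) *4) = 256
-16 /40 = -2 /5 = -0.40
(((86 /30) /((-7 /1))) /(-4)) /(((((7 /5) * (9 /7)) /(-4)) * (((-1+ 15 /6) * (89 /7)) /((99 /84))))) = -473 /33642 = -0.01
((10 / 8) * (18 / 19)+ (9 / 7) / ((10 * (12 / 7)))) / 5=957 / 3800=0.25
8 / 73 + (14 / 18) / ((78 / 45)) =0.56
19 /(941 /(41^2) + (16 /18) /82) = 287451 /8633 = 33.30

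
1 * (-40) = -40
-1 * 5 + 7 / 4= -13 / 4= -3.25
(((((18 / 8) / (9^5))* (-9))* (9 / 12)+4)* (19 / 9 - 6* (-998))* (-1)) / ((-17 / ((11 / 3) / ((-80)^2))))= 9222069571 / 11421388800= 0.81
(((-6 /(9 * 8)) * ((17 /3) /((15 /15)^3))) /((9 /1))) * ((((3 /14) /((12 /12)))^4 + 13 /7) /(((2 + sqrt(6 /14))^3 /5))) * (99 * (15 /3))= -19767583 /352800 + 15493511 * sqrt(21) /1646400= -12.91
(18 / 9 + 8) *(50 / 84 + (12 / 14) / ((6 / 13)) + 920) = 193715 / 21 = 9224.52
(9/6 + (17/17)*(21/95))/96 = 109/6080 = 0.02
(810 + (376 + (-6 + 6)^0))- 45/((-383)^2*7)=1218838856/1026823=1187.00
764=764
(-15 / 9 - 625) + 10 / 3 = -1870 / 3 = -623.33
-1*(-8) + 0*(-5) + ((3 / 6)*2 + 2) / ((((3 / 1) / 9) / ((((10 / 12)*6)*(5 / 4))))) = 64.25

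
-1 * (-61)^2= -3721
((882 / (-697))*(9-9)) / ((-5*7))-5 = -5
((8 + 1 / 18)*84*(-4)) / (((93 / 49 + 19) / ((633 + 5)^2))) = -5061083335 / 96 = -52719618.07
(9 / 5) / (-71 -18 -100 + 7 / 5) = -9 / 938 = -0.01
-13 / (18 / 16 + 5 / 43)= -4472 / 427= -10.47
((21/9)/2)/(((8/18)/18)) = 189/4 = 47.25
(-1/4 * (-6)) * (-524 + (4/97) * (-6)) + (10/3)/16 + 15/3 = -1818547/2328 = -781.16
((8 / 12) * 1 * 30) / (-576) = -5 / 144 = -0.03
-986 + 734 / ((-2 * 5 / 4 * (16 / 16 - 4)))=-13322 / 15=-888.13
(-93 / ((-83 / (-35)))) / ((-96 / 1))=1085 / 2656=0.41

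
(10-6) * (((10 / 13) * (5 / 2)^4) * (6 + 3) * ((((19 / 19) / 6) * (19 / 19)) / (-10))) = -18.03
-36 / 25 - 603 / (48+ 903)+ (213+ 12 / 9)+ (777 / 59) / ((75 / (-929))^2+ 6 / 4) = 268708283327866 / 1215869405475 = 221.00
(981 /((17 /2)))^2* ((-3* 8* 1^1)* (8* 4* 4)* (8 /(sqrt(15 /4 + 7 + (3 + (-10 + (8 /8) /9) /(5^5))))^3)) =-1596441415680000000* sqrt(45755) /53169798001333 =-6422546.47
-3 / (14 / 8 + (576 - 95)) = -12 / 1931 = -0.01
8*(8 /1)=64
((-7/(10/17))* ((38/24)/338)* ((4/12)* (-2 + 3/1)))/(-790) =2261/96127200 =0.00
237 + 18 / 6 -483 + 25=-218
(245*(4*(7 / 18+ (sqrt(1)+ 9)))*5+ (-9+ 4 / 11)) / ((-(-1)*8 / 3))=5038795 / 264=19086.34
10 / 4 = 5 / 2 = 2.50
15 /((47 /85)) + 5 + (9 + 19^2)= 18900 /47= 402.13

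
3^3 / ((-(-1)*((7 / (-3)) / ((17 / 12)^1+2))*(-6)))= 369 / 56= 6.59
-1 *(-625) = 625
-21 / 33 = -7 / 11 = -0.64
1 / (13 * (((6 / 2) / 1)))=1 / 39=0.03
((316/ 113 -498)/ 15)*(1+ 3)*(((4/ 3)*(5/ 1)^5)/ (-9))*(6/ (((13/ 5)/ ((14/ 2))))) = 39170600000/ 39663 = 987585.41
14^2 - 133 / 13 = 2415 / 13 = 185.77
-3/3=-1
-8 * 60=-480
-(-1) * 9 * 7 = 63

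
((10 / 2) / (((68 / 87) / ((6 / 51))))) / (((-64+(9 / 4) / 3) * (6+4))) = -87 / 73117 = -0.00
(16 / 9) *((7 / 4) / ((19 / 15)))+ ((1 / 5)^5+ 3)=971932 / 178125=5.46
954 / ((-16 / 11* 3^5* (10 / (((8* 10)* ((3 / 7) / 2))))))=-4.63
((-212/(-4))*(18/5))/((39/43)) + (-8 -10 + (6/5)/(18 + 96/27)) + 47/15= 3698984/18915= 195.56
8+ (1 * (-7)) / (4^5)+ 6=14329 / 1024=13.99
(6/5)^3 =216/125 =1.73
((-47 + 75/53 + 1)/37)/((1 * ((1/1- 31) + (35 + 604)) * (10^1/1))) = -2363/11942490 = -0.00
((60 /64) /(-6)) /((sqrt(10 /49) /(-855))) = 5985 * sqrt(10) /64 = 295.72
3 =3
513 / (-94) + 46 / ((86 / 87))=166035 / 4042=41.08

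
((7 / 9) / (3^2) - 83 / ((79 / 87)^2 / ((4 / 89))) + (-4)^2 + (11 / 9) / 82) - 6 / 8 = 79889578351 / 7378584516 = 10.83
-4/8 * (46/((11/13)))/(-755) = 299/8305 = 0.04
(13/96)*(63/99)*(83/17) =7553/17952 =0.42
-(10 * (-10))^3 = 1000000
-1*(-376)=376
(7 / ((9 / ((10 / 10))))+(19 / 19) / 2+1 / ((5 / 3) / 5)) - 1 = 59 / 18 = 3.28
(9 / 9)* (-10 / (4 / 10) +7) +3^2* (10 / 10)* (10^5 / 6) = 149982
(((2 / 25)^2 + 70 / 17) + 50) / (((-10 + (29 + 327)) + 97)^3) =575068 / 923719511875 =0.00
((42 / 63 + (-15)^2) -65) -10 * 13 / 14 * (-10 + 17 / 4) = 17981 / 84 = 214.06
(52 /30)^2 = 676 /225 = 3.00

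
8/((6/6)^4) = 8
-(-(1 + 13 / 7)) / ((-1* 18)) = -10 / 63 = -0.16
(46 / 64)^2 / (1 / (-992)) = -16399 / 32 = -512.47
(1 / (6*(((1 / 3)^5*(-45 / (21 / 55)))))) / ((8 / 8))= -0.34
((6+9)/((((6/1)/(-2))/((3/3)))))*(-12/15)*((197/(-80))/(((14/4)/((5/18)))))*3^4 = -1773/28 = -63.32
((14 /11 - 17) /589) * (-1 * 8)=1384 /6479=0.21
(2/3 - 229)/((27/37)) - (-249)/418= -312.31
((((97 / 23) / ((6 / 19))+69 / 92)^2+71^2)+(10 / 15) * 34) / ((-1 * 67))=-5983363 / 76176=-78.55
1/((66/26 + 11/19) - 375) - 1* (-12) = 1102013/91855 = 12.00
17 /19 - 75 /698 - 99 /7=-1239851 /92834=-13.36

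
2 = 2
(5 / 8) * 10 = 25 / 4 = 6.25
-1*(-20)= 20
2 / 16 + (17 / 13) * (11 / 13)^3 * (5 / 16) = 170257 / 456976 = 0.37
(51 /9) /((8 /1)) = 17 /24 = 0.71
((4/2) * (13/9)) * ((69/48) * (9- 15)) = -299/12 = -24.92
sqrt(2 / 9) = sqrt(2) / 3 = 0.47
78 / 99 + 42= 1412 / 33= 42.79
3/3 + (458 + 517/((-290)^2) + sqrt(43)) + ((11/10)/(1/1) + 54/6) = sqrt(43) + 39451827/84100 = 475.66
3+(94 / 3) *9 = 285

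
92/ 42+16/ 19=1210/ 399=3.03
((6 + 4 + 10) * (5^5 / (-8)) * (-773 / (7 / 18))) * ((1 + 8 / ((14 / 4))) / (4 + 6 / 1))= 500034375 / 98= 5102391.58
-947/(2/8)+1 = -3787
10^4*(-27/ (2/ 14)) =-1890000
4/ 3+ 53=54.33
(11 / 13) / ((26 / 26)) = 11 / 13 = 0.85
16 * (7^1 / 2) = 56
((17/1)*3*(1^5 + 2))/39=51/13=3.92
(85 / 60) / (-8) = -17 / 96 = -0.18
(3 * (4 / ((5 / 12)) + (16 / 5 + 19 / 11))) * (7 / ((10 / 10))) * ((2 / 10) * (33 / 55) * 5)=50337 / 275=183.04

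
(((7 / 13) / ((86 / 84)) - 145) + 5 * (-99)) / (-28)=178733 / 7826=22.84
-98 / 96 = -49 / 48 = -1.02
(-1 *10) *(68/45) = -136/9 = -15.11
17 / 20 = 0.85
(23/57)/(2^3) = 0.05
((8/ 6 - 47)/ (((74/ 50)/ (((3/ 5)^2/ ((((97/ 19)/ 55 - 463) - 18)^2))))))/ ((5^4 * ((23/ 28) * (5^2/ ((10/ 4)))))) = -0.00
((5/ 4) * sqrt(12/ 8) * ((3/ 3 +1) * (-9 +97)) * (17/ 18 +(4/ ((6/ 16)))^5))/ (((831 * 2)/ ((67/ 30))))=49459571051 * sqrt(6)/ 2423196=49996.25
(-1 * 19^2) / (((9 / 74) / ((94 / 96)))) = -627779 / 216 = -2906.38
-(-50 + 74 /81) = 3976 /81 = 49.09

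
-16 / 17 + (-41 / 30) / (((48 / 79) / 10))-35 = -143047 / 2448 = -58.43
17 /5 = 3.40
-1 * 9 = -9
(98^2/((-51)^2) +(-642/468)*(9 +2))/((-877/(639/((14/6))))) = 3.56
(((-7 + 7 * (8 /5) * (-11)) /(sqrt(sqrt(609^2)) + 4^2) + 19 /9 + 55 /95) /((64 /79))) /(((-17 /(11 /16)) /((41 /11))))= -2099710901 /1313498880 + 2108589 * sqrt(609) /30725120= 0.10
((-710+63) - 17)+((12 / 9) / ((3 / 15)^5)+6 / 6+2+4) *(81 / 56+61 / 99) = 132133987 / 16632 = 7944.56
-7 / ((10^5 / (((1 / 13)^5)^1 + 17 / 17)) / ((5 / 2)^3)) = -1299529 / 1188137600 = -0.00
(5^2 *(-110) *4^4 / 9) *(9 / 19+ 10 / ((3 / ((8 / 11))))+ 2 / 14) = -854144000 / 3591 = -237856.86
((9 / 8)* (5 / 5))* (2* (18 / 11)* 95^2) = 731025 / 22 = 33228.41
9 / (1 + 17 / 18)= 162 / 35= 4.63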